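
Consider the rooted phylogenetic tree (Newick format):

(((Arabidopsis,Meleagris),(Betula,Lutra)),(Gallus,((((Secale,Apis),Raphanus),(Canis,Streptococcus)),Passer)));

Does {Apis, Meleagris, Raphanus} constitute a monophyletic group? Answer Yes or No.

The MRCA of the listed taxa is the root, so the smallest clade containing them is the whole tree.
That clade also contains Arabidopsis, Betula, Canis, Gallus, Lutra, Passer, Secale, Streptococcus, which are not in the proposed group, so the group is not monophyletic.

No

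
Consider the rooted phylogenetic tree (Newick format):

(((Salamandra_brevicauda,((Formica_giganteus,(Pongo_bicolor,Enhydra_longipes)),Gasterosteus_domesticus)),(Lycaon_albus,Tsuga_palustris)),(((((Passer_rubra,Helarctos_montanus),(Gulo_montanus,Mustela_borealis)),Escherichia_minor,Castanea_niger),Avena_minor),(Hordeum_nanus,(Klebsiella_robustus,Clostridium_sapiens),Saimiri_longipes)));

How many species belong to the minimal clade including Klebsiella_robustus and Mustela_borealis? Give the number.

11

The MRCA of Klebsiella_robustus and Mustela_borealis is the node subtending (((((Passer_rubra,Helarctos_montanus),(Gulo_montanus,Mustela_borealis)),Escherichia_minor,Castanea_niger),Avena_minor),(Hordeum_nanus,(Klebsiella_robustus,Clostridium_sapiens),Saimiri_longipes)).
That clade contains 11 terminal taxa: Avena_minor, Castanea_niger, Clostridium_sapiens, Escherichia_minor, Gulo_montanus, Helarctos_montanus, Hordeum_nanus, Klebsiella_robustus, Mustela_borealis, Passer_rubra, Saimiri_longipes.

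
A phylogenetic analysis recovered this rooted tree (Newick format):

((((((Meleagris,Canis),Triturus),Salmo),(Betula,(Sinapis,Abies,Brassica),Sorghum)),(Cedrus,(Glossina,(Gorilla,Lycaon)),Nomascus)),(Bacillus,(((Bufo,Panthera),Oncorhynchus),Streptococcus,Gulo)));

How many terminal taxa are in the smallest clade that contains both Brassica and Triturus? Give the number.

The MRCA of Brassica and Triturus is the node subtending ((((Meleagris,Canis),Triturus),Salmo),(Betula,(Sinapis,Abies,Brassica),Sorghum)).
That clade contains 9 terminal taxa: Abies, Betula, Brassica, Canis, Meleagris, Salmo, Sinapis, Sorghum, Triturus.

9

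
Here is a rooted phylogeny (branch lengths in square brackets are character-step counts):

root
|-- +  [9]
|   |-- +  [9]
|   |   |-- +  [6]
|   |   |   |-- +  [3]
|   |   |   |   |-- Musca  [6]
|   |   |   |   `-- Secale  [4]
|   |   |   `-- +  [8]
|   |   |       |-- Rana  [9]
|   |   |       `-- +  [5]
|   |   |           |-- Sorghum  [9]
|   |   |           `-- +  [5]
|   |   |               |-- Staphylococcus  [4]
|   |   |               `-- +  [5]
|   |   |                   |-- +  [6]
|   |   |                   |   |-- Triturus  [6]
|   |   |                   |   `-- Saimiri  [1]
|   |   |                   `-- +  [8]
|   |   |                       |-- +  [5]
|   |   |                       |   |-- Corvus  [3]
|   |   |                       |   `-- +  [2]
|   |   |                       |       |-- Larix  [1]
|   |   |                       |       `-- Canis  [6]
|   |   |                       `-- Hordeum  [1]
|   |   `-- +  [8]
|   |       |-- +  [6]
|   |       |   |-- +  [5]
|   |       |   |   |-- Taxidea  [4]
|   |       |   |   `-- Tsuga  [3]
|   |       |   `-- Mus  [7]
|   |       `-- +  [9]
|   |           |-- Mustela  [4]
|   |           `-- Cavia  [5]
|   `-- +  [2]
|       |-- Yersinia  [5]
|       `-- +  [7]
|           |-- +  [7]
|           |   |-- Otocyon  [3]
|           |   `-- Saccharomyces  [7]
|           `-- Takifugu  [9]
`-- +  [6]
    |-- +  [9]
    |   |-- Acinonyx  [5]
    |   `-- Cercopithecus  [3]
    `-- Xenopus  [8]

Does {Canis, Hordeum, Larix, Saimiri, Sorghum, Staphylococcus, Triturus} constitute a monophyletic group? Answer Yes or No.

No

The MRCA of the listed taxa subtends (Sorghum,(Staphylococcus,((Triturus,Saimiri),((Corvus,(Larix,Canis)),Hordeum)))).
That clade also contains Corvus, which is not in the proposed group, so the group is not monophyletic.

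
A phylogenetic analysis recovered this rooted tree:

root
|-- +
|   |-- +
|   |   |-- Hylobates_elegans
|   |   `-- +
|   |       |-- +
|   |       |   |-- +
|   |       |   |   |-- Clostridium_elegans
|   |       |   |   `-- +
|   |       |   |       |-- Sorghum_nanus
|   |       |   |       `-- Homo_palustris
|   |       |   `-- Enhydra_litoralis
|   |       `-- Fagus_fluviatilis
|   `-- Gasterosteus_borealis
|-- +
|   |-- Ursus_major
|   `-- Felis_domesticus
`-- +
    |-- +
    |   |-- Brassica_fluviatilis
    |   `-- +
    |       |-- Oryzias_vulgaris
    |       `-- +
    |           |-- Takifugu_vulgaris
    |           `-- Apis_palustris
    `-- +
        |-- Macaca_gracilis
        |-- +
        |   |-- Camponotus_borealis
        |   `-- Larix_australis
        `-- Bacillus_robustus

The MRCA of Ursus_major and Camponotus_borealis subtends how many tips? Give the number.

17

The MRCA of Ursus_major and Camponotus_borealis is the root, so the clade is the entire tree.
That clade contains 17 terminal taxa: Apis_palustris, Bacillus_robustus, Brassica_fluviatilis, Camponotus_borealis, Clostridium_elegans, Enhydra_litoralis, Fagus_fluviatilis, Felis_domesticus, Gasterosteus_borealis, Homo_palustris, Hylobates_elegans, Larix_australis, Macaca_gracilis, Oryzias_vulgaris, Sorghum_nanus, Takifugu_vulgaris, Ursus_major.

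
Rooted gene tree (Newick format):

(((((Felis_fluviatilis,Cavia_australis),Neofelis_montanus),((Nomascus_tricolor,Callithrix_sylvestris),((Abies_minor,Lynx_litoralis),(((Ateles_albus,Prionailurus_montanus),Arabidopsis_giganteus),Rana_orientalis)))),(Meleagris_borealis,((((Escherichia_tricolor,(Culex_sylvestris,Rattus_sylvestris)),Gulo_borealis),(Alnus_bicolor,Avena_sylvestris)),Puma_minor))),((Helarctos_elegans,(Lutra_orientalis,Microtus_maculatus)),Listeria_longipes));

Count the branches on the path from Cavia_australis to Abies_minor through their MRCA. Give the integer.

7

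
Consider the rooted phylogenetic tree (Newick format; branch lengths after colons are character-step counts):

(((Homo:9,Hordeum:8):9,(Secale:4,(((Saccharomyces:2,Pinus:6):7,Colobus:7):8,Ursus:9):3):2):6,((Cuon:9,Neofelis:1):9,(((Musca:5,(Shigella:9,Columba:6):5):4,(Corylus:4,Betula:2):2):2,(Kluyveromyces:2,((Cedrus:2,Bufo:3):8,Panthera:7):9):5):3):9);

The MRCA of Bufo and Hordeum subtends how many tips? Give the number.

The MRCA of Bufo and Hordeum is the root, so the clade is the entire tree.
That clade contains 18 terminal taxa: Betula, Bufo, Cedrus, Colobus, Columba, Corylus, Cuon, Homo, Hordeum, Kluyveromyces, Musca, Neofelis, Panthera, Pinus, Saccharomyces, Secale, Shigella, Ursus.

18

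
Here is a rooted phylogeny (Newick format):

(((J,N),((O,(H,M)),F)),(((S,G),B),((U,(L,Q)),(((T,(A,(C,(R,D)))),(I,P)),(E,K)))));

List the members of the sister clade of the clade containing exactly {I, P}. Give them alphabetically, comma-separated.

A, C, D, R, T

The clade containing exactly {I, P} attaches to the tree at the node subtending ((T,(A,(C,(R,D)))),(I,P)).
The other lineage descending from that same node — the sister group — is (T,(A,(C,(R,D)))); its 5 tips in alphabetical order are the answer.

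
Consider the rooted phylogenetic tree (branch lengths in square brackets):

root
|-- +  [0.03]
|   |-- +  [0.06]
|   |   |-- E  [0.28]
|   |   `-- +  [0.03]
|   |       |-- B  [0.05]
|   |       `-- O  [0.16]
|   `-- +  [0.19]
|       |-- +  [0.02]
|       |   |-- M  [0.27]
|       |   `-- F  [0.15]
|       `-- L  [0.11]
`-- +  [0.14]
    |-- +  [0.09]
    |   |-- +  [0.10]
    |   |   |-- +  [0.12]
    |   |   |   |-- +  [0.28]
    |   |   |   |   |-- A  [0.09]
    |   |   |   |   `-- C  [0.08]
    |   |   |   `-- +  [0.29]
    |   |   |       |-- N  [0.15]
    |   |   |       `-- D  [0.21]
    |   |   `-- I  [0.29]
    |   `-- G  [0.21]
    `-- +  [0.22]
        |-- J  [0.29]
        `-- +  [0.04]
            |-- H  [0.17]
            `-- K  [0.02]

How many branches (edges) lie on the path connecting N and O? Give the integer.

The MRCA of N and O is the root of the tree.
From N up to that node: 6 branches. From O up to the same node: 4 branches. Total: 6 + 4 = 10.

10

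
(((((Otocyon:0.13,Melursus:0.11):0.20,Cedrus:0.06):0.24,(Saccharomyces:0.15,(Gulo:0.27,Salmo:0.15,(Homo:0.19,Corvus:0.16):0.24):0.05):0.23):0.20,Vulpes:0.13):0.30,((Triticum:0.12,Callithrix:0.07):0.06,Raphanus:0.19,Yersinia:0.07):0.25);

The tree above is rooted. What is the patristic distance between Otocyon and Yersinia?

The path runs Otocyon → … → MRCA → … → Yersinia; the MRCA is the root of the tree.
Branch lengths along that path: 0.13 + 0.20 + 0.24 + 0.20 + 0.30 + 0.25 + 0.07 = 1.39.

1.39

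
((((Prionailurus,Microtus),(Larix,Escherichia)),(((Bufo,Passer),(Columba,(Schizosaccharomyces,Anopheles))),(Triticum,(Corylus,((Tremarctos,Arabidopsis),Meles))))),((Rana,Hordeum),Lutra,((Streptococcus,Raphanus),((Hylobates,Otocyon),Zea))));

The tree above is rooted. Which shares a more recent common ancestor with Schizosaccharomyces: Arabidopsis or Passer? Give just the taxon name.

Passer

The MRCA of Schizosaccharomyces and Passer subtends ((Bufo,Passer),(Columba,(Schizosaccharomyces,Anopheles))) (5 taxa).
The MRCA of Schizosaccharomyces and Arabidopsis subtends (((Bufo,Passer),(Columba,(Schizosaccharomyces,Anopheles))),(Triticum,(Corylus,((Tremarctos,Arabidopsis),Meles)))) (10 taxa).
The first is nested inside the second, so Schizosaccharomyces shares a more recent common ancestor with Passer.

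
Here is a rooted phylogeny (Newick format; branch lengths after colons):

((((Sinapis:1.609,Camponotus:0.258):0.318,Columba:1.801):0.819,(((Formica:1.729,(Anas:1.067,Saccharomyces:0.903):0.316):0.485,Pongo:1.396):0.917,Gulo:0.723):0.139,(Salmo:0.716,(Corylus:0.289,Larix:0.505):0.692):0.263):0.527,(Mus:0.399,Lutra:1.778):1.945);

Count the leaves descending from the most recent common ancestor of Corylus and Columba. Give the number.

11

The MRCA of Corylus and Columba is the node subtending (((Sinapis,Camponotus),Columba),(((Formica,(Anas,Saccharomyces)),Pongo),Gulo),(Salmo,(Corylus,Larix))).
That clade contains 11 terminal taxa: Anas, Camponotus, Columba, Corylus, Formica, Gulo, Larix, Pongo, Saccharomyces, Salmo, Sinapis.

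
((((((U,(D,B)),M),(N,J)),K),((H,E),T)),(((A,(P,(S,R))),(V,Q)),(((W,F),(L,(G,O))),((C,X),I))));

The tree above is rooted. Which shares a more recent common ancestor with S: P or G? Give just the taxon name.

The MRCA of S and P subtends (P,(S,R)) (3 taxa).
The MRCA of S and G subtends (((A,(P,(S,R))),(V,Q)),(((W,F),(L,(G,O))),((C,X),I))) (14 taxa).
The first is nested inside the second, so S shares a more recent common ancestor with P.

P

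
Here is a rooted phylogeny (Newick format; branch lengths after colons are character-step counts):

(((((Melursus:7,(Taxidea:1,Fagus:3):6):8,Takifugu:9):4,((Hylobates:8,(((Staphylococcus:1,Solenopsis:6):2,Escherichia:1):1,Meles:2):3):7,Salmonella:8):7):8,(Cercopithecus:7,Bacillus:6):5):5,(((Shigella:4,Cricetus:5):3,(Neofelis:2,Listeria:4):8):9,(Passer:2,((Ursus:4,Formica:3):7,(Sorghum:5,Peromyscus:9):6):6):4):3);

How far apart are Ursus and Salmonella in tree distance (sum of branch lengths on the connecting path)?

52

The path runs Ursus → … → MRCA → … → Salmonella; the MRCA is the root of the tree.
Branch lengths along that path: 4 + 7 + 6 + 4 + 3 + 5 + 8 + 7 + 8 = 52.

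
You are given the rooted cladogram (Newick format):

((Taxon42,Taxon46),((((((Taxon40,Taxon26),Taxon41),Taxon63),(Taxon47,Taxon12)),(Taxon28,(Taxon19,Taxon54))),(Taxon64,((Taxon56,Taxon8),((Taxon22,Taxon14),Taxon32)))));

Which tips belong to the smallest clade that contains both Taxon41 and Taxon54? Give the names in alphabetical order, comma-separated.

Taxon12, Taxon19, Taxon26, Taxon28, Taxon40, Taxon41, Taxon47, Taxon54, Taxon63

Tracing Taxon41: it sits inside ((Taxon40,Taxon26),Taxon41).
Tracing Taxon54: it sits inside (Taxon19,Taxon54).
The smallest clade enclosing both is (((((Taxon40,Taxon26),Taxon41),Taxon63),(Taxon47,Taxon12)),(Taxon28,(Taxon19,Taxon54))); the answer is its 9 terminal taxa in alphabetical order.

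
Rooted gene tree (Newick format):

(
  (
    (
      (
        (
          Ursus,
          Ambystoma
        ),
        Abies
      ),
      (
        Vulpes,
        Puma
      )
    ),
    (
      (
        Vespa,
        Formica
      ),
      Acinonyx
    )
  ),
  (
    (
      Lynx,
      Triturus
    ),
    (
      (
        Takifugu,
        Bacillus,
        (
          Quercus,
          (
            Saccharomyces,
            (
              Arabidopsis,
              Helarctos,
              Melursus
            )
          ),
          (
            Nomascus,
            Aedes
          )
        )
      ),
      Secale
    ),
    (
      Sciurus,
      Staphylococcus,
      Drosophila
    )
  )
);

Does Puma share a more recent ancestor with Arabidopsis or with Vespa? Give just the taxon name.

Vespa

The MRCA of Puma and Vespa subtends ((((Ursus,Ambystoma),Abies),(Vulpes,Puma)),((Vespa,Formica),Acinonyx)) (8 taxa).
The MRCA of Puma and Arabidopsis is the root, subtending the entire tree (23 taxa).
The first is nested inside the second, so Puma shares a more recent common ancestor with Vespa.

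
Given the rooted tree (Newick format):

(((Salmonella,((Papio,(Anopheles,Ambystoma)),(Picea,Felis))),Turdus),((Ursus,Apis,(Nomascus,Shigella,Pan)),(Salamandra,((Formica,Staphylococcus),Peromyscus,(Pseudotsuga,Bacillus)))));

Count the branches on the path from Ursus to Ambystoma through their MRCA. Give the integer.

The MRCA of Ursus and Ambystoma is the root of the tree.
From Ursus up to that node: 3 branches. From Ambystoma up to the same node: 6 branches. Total: 3 + 6 = 9.

9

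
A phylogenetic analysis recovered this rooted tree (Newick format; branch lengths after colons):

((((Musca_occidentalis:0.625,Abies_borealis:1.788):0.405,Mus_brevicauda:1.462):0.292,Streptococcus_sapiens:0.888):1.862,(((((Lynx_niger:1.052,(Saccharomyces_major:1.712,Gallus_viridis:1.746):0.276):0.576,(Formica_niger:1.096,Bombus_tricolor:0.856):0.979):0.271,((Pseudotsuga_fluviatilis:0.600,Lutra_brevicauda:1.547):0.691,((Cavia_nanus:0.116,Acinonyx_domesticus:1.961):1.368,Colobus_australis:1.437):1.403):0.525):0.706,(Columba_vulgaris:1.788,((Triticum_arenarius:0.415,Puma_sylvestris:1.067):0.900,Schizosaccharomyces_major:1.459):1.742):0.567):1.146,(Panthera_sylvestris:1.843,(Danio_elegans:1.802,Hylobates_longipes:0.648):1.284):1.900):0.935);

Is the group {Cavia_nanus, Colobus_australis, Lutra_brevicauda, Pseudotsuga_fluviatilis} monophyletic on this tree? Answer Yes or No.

No

The MRCA of the listed taxa subtends ((Pseudotsuga_fluviatilis,Lutra_brevicauda),((Cavia_nanus,Acinonyx_domesticus),Colobus_australis)).
That clade also contains Acinonyx_domesticus, which is not in the proposed group, so the group is not monophyletic.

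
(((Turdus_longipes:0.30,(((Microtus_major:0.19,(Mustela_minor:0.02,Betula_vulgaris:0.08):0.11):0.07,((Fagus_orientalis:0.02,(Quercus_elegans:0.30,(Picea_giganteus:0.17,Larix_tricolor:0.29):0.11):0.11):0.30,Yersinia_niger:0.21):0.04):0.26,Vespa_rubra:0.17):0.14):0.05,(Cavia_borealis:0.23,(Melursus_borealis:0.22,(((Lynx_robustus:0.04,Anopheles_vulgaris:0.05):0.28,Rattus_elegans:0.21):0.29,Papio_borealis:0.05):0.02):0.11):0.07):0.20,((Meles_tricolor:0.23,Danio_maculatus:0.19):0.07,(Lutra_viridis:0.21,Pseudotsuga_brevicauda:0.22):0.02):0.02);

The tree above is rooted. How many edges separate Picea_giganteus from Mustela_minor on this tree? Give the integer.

The MRCA of Picea_giganteus and Mustela_minor is the node subtending ((Microtus_major,(Mustela_minor,Betula_vulgaris)),((Fagus_orientalis,(Quercus_elegans,(Picea_giganteus,Larix_tricolor))),Yersinia_niger)).
From Picea_giganteus up to that node: 5 branches. From Mustela_minor up to the same node: 3 branches. Total: 5 + 3 = 8.

8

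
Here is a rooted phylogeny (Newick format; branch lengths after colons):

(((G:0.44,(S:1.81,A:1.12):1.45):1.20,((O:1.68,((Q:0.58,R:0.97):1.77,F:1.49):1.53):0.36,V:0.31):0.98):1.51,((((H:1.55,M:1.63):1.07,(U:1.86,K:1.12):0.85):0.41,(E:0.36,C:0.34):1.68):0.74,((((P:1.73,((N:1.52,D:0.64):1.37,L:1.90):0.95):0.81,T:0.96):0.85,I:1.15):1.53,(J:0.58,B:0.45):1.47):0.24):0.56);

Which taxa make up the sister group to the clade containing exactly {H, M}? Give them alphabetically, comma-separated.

The clade containing exactly {H, M} attaches to the tree at the node subtending ((H,M),(U,K)).
The other lineage descending from that same node — the sister group — is (U,K); its 2 tips in alphabetical order are the answer.

K, U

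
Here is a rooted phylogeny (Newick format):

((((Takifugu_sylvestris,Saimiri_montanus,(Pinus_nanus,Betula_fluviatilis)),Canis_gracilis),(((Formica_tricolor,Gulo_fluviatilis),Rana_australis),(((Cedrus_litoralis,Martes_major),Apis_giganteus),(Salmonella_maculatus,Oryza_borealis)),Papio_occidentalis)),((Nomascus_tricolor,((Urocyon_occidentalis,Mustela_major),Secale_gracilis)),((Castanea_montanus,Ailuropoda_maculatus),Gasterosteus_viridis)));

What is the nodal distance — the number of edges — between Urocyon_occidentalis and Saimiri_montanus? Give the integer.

The MRCA of Urocyon_occidentalis and Saimiri_montanus is the root of the tree.
From Urocyon_occidentalis up to that node: 5 branches. From Saimiri_montanus up to the same node: 4 branches. Total: 5 + 4 = 9.

9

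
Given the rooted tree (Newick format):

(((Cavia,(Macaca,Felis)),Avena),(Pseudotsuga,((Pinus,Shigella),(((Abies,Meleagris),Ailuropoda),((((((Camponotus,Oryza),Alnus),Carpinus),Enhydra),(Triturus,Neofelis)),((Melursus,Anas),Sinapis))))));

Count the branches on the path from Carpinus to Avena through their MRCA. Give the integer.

10

The MRCA of Carpinus and Avena is the root of the tree.
From Carpinus up to that node: 8 branches. From Avena up to the same node: 2 branches. Total: 8 + 2 = 10.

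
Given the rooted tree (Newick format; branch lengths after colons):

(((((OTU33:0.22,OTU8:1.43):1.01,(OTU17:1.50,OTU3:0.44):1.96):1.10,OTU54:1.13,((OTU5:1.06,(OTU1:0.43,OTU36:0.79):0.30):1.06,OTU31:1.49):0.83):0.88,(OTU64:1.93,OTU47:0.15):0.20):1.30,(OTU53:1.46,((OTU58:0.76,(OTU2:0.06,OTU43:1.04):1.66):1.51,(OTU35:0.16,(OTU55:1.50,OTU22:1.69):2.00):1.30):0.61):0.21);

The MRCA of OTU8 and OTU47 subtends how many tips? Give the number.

The MRCA of OTU8 and OTU47 is the node subtending ((((OTU33,OTU8),(OTU17,OTU3)),OTU54,((OTU5,(OTU1,OTU36)),OTU31)),(OTU64,OTU47)).
That clade contains 11 terminal taxa: OTU1, OTU17, OTU3, OTU31, OTU33, OTU36, OTU47, OTU5, OTU54, OTU64, OTU8.

11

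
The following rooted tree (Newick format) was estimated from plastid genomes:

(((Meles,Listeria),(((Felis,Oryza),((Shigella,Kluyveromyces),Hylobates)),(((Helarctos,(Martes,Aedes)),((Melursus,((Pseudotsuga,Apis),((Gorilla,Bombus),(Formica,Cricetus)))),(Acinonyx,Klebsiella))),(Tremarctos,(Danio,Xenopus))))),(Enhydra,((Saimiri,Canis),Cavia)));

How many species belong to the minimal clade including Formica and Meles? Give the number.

22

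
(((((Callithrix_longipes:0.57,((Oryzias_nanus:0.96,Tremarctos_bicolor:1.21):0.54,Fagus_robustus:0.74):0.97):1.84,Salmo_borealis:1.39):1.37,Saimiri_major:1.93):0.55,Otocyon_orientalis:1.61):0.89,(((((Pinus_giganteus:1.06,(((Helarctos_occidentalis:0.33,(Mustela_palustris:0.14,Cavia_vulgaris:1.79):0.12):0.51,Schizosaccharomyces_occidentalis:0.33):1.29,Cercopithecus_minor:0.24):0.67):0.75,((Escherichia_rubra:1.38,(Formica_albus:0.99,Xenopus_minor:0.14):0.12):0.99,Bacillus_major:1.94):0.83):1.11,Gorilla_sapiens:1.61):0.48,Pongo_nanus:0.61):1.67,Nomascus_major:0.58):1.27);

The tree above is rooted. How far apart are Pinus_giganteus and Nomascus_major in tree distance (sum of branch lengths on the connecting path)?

The path runs Pinus_giganteus → … → MRCA → … → Nomascus_major; the MRCA is the node subtending (((((Pinus_giganteus,(((Helarctos_occidentalis,(Mustela_palustris,Cavia_vulgaris)),Schizosaccharomyces_occidentalis),Cercopithecus_minor)),((Escherichia_rubra,(Formica_albus,Xenopus_minor)),Bacillus_major)),Gorilla_sapiens),Pongo_nanus),Nomascus_major).
Branch lengths along that path: 1.06 + 0.75 + 1.11 + 0.48 + 1.67 + 0.58 = 5.65.

5.65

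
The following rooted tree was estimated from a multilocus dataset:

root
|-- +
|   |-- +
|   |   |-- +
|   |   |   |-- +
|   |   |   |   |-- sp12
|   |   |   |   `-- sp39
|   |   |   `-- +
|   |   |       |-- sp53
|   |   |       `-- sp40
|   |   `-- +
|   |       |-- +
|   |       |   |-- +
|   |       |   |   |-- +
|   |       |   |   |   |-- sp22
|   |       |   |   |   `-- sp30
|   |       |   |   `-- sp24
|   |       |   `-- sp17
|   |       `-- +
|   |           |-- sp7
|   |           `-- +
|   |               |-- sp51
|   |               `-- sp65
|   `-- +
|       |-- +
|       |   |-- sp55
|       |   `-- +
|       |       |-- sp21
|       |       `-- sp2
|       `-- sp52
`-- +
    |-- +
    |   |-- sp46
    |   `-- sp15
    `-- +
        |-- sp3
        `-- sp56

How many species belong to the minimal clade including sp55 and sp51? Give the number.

15

The MRCA of sp55 and sp51 is the node subtending ((((sp12,sp39),(sp53,sp40)),((((sp22,sp30),sp24),sp17),(sp7,(sp51,sp65)))),((sp55,(sp21,sp2)),sp52)).
That clade contains 15 terminal taxa: sp12, sp17, sp2, sp21, sp22, sp24, sp30, sp39, sp40, sp51, sp52, sp53, sp55, sp65, sp7.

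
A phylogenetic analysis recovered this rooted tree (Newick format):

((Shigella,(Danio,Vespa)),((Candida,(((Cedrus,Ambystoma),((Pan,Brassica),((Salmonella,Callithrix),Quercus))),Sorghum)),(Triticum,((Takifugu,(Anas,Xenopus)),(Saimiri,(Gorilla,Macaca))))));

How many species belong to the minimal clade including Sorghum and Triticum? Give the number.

16

The MRCA of Sorghum and Triticum is the node subtending ((Candida,(((Cedrus,Ambystoma),((Pan,Brassica),((Salmonella,Callithrix),Quercus))),Sorghum)),(Triticum,((Takifugu,(Anas,Xenopus)),(Saimiri,(Gorilla,Macaca))))).
That clade contains 16 terminal taxa: Ambystoma, Anas, Brassica, Callithrix, Candida, Cedrus, Gorilla, Macaca, Pan, Quercus, Saimiri, Salmonella, Sorghum, Takifugu, Triticum, Xenopus.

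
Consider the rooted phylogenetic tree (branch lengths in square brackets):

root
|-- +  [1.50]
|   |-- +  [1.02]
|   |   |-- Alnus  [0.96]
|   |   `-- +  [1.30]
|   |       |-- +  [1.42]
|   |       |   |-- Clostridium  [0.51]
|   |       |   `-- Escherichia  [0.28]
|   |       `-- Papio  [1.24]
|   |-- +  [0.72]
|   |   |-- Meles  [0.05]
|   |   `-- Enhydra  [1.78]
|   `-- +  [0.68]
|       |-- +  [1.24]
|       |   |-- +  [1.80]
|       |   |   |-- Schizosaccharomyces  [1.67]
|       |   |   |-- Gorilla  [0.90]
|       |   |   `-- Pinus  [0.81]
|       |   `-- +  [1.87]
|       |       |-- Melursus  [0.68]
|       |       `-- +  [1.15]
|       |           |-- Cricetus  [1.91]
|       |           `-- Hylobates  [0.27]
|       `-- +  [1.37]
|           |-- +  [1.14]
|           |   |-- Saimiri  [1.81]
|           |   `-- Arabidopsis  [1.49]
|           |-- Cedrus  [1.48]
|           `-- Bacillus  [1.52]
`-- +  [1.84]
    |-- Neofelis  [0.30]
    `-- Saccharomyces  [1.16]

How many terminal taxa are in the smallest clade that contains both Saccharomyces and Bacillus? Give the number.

18

The MRCA of Saccharomyces and Bacillus is the root, so the clade is the entire tree.
That clade contains 18 terminal taxa: Alnus, Arabidopsis, Bacillus, Cedrus, Clostridium, Cricetus, Enhydra, Escherichia, Gorilla, Hylobates, Meles, Melursus, Neofelis, Papio, Pinus, Saccharomyces, Saimiri, Schizosaccharomyces.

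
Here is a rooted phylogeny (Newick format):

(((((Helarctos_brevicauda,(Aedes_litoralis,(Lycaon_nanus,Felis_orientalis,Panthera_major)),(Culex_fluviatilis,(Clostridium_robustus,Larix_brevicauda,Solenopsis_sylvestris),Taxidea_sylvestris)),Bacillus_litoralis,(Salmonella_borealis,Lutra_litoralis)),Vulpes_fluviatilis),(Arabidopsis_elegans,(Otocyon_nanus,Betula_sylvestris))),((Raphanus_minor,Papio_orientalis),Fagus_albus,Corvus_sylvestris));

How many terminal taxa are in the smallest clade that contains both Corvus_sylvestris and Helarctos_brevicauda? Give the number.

21

The MRCA of Corvus_sylvestris and Helarctos_brevicauda is the root, so the clade is the entire tree.
That clade contains 21 terminal taxa: Aedes_litoralis, Arabidopsis_elegans, Bacillus_litoralis, Betula_sylvestris, Clostridium_robustus, Corvus_sylvestris, Culex_fluviatilis, Fagus_albus, Felis_orientalis, Helarctos_brevicauda, Larix_brevicauda, Lutra_litoralis, Lycaon_nanus, Otocyon_nanus, Panthera_major, Papio_orientalis, Raphanus_minor, Salmonella_borealis, Solenopsis_sylvestris, Taxidea_sylvestris, Vulpes_fluviatilis.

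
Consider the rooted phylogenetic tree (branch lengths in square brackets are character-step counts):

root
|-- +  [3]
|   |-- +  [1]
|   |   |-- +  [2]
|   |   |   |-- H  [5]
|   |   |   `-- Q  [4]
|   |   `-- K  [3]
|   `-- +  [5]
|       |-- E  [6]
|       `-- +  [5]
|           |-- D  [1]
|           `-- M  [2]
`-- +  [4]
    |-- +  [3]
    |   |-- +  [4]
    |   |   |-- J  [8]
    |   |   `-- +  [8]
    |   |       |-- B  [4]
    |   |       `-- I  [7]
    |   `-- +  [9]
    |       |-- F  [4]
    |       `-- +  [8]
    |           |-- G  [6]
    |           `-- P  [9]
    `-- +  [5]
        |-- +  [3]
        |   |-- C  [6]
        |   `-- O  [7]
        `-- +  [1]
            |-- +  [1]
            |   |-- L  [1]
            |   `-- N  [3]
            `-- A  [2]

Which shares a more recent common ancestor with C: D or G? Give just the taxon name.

The MRCA of C and G subtends (((J,(B,I)),(F,(G,P))),((C,O),((L,N),A))) (11 taxa).
The MRCA of C and D is the root, subtending the entire tree (17 taxa).
The first is nested inside the second, so C shares a more recent common ancestor with G.

G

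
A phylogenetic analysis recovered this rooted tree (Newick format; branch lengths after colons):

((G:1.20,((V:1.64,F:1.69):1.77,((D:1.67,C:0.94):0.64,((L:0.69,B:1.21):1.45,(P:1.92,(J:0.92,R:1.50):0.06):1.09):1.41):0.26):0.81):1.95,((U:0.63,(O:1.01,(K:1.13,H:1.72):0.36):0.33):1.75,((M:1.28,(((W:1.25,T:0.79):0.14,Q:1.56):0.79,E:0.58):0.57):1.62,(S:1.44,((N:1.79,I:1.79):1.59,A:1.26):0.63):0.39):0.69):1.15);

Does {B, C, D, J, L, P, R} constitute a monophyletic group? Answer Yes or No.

Yes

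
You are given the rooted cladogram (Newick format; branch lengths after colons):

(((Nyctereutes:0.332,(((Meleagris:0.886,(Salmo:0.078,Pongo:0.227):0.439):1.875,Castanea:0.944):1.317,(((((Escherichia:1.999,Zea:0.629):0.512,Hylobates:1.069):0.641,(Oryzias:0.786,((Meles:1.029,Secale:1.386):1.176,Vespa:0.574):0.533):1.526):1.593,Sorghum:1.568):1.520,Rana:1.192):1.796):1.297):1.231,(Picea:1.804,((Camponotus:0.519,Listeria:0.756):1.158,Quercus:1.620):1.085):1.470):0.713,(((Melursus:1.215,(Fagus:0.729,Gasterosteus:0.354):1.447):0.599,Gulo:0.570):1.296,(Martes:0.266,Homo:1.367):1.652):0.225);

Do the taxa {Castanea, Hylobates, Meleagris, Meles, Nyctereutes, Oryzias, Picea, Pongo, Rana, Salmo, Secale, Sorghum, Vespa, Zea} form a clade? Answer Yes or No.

No

The MRCA of the listed taxa subtends ((Nyctereutes,(((Meleagris,(Salmo,Pongo)),Castanea),(((((Escherichia,Zea),Hylobates),(Oryzias,((Meles,Secale),Vespa))),Sorghum),Rana))),(Picea,((Camponotus,Listeria),Quercus))).
That clade also contains Camponotus, Escherichia, Listeria, Quercus, which are not in the proposed group, so the group is not monophyletic.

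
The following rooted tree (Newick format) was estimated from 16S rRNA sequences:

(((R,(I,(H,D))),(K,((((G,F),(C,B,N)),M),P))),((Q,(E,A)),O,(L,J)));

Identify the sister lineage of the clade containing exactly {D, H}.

I

The clade containing exactly {D, H} attaches to the tree at the node subtending (I,(H,D)).
The other lineage descending from that same node — the sister group — is the single tip I.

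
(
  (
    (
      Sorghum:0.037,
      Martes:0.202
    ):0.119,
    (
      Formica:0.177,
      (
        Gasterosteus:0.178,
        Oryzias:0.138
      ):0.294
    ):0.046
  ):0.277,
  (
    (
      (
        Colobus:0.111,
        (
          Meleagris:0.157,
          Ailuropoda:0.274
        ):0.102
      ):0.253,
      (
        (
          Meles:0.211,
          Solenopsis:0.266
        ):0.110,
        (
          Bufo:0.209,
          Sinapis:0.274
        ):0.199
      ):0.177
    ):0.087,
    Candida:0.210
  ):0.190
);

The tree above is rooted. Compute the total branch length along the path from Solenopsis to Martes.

1.428

The path runs Solenopsis → … → MRCA → … → Martes; the MRCA is the root of the tree.
Branch lengths along that path: 0.266 + 0.110 + 0.177 + 0.087 + 0.190 + 0.277 + 0.119 + 0.202 = 1.428.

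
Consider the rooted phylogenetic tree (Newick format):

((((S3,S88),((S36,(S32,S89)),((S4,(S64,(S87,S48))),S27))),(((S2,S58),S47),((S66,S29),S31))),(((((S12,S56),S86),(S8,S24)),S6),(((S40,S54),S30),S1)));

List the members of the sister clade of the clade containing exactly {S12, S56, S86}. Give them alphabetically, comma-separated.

S24, S8

The clade containing exactly {S12, S56, S86} attaches to the tree at the node subtending (((S12,S56),S86),(S8,S24)).
The other lineage descending from that same node — the sister group — is (S8,S24); its 2 tips in alphabetical order are the answer.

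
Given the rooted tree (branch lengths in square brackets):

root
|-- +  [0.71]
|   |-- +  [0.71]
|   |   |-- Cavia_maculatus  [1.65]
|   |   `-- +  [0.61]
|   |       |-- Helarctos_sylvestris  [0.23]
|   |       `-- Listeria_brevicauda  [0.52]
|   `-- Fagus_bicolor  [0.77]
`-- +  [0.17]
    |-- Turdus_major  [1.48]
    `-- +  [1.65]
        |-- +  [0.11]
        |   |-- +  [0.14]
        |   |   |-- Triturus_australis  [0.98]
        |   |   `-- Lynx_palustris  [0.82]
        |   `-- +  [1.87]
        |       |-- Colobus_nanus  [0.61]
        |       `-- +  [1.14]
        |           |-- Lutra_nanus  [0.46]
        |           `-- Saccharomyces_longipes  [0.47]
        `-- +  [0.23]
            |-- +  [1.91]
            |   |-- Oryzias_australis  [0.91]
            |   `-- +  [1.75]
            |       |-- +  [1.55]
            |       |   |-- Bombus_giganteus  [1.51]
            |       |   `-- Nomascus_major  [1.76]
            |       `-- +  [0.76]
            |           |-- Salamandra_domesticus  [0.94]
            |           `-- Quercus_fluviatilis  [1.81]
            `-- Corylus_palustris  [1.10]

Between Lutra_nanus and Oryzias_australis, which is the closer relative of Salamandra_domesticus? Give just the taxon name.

The MRCA of Salamandra_domesticus and Oryzias_australis subtends (Oryzias_australis,((Bombus_giganteus,Nomascus_major),(Salamandra_domesticus,Quercus_fluviatilis))) (5 taxa).
The MRCA of Salamandra_domesticus and Lutra_nanus subtends (((Triturus_australis,Lynx_palustris),(Colobus_nanus,(Lutra_nanus,Saccharomyces_longipes))),((Oryzias_australis,((Bombus_giganteus,Nomascus_major),(Salamandra_domesticus,Quercus_fluviatilis))),Corylus_palustris)) (11 taxa).
The first is nested inside the second, so Salamandra_domesticus shares a more recent common ancestor with Oryzias_australis.

Oryzias_australis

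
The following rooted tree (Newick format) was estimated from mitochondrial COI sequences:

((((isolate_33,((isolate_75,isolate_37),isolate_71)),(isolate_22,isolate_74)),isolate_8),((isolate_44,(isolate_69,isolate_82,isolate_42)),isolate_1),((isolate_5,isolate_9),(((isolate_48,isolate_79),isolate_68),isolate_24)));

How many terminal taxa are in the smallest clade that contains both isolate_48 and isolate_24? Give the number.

The MRCA of isolate_48 and isolate_24 is the node subtending (((isolate_48,isolate_79),isolate_68),isolate_24).
That clade contains 4 terminal taxa: isolate_24, isolate_48, isolate_68, isolate_79.

4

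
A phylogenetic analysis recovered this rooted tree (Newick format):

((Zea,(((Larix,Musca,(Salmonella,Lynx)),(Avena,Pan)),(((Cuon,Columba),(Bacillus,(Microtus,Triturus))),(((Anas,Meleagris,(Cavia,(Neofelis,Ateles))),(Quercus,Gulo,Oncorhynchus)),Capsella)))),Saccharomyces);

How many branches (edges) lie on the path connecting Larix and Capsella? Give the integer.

6

The MRCA of Larix and Capsella is the node subtending (((Larix,Musca,(Salmonella,Lynx)),(Avena,Pan)),(((Cuon,Columba),(Bacillus,(Microtus,Triturus))),(((Anas,Meleagris,(Cavia,(Neofelis,Ateles))),(Quercus,Gulo,Oncorhynchus)),Capsella))).
From Larix up to that node: 3 branches. From Capsella up to the same node: 3 branches. Total: 3 + 3 = 6.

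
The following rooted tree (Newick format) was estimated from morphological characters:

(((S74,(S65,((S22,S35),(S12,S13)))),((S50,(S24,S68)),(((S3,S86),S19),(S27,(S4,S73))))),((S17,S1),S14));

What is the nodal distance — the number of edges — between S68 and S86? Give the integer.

The MRCA of S68 and S86 is the node subtending ((S50,(S24,S68)),(((S3,S86),S19),(S27,(S4,S73)))).
From S68 up to that node: 3 branches. From S86 up to the same node: 4 branches. Total: 3 + 4 = 7.

7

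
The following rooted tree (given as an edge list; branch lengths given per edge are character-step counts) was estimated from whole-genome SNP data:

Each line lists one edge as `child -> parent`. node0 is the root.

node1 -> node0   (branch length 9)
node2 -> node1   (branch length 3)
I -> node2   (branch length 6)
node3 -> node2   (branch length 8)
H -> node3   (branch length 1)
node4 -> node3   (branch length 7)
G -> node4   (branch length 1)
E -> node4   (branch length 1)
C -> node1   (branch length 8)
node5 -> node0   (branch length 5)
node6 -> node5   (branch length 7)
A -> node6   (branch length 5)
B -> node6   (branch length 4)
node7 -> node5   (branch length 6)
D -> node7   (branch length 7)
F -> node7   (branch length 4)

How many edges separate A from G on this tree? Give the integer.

8

The MRCA of A and G is the root of the tree.
From A up to that node: 3 branches. From G up to the same node: 5 branches. Total: 3 + 5 = 8.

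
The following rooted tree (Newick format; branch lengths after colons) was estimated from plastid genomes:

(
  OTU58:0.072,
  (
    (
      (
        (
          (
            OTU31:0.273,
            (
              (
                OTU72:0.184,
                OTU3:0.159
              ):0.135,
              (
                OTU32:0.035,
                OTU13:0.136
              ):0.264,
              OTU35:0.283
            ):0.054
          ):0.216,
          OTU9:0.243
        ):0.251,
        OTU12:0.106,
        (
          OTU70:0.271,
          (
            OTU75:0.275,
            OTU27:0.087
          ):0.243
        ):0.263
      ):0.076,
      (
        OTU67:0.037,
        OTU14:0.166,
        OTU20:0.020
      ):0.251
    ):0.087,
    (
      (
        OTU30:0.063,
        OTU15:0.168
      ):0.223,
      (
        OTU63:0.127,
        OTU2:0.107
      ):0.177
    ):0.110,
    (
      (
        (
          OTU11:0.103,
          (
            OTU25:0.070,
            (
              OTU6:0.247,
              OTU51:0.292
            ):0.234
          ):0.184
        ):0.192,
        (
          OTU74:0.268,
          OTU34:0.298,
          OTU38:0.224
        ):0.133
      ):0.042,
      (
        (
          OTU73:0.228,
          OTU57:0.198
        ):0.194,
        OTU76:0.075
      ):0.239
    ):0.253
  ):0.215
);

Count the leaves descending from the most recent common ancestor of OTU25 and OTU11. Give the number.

4

The MRCA of OTU25 and OTU11 is the node subtending (OTU11,(OTU25,(OTU6,OTU51))).
That clade contains 4 terminal taxa: OTU11, OTU25, OTU51, OTU6.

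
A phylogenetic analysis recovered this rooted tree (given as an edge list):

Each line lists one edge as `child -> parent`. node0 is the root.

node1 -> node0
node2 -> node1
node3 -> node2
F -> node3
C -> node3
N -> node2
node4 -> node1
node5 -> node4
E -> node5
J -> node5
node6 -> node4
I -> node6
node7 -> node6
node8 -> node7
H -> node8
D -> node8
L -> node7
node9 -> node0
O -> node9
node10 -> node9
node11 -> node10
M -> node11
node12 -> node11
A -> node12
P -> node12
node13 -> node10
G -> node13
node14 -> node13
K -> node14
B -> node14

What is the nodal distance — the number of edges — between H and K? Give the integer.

11

The MRCA of H and K is the root of the tree.
From H up to that node: 6 branches. From K up to the same node: 5 branches. Total: 6 + 5 = 11.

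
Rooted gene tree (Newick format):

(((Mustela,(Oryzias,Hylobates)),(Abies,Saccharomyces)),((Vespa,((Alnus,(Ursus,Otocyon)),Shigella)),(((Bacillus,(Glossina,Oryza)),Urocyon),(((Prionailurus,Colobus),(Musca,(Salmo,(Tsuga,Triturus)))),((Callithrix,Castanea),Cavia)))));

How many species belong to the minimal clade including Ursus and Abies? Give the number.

23

The MRCA of Ursus and Abies is the root, so the clade is the entire tree.
That clade contains 23 terminal taxa: Abies, Alnus, Bacillus, Callithrix, Castanea, Cavia, Colobus, Glossina, Hylobates, Musca, Mustela, Oryza, Oryzias, Otocyon, Prionailurus, Saccharomyces, Salmo, Shigella, Triturus, Tsuga, Urocyon, Ursus, Vespa.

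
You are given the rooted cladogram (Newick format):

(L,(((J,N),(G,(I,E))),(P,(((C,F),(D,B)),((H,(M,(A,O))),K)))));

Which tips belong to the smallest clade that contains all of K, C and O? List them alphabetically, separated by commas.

A, B, C, D, F, H, K, M, O

Tracing K: it sits inside ((H,(M,(A,O))),K).
Tracing C: it sits inside (C,F).
Tracing O: it sits inside (A,O).
The smallest clade enclosing all 3 is (((C,F),(D,B)),((H,(M,(A,O))),K)); the answer is its 9 terminal taxa in alphabetical order.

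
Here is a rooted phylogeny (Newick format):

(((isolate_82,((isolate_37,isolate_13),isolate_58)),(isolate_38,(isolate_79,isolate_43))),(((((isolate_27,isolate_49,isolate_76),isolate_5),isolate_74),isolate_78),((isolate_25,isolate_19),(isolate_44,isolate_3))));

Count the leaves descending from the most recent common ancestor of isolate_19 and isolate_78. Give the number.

The MRCA of isolate_19 and isolate_78 is the node subtending (((((isolate_27,isolate_49,isolate_76),isolate_5),isolate_74),isolate_78),((isolate_25,isolate_19),(isolate_44,isolate_3))).
That clade contains 10 terminal taxa: isolate_19, isolate_25, isolate_27, isolate_3, isolate_44, isolate_49, isolate_5, isolate_74, isolate_76, isolate_78.

10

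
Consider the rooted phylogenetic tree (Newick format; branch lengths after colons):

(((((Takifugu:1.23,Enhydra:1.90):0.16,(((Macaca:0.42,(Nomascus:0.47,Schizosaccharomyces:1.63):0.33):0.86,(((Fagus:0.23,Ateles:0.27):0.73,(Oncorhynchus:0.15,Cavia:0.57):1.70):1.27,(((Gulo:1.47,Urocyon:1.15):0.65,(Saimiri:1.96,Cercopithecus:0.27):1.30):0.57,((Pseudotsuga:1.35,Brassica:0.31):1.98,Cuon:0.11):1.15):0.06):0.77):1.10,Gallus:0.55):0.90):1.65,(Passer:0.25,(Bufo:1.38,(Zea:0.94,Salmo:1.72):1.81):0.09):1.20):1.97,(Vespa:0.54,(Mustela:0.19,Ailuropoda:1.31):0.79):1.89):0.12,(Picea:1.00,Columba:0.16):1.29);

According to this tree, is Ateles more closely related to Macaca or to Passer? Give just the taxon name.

The MRCA of Ateles and Macaca subtends ((Macaca,(Nomascus,Schizosaccharomyces)),(((Fagus,Ateles),(Oncorhynchus,Cavia)),(((Gulo,Urocyon),(Saimiri,Cercopithecus)),((Pseudotsuga,Brassica),Cuon)))) (14 taxa).
The MRCA of Ateles and Passer subtends (((Takifugu,Enhydra),(((Macaca,(Nomascus,Schizosaccharomyces)),(((Fagus,Ateles),(Oncorhynchus,Cavia)),(((Gulo,Urocyon),(Saimiri,Cercopithecus)),((Pseudotsuga,Brassica),Cuon)))),Gallus)),(Passer,(Bufo,(Zea,Salmo)))) (21 taxa).
The first is nested inside the second, so Ateles shares a more recent common ancestor with Macaca.

Macaca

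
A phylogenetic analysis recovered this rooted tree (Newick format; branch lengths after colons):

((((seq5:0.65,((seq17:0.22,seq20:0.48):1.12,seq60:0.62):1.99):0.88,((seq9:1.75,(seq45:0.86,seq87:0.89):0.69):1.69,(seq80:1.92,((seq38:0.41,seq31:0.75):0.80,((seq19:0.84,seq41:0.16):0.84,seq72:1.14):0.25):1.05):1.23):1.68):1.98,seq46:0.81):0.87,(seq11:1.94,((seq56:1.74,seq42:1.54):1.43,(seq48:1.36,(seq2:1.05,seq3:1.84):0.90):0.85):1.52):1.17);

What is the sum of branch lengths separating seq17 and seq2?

12.55

The path runs seq17 → … → MRCA → … → seq2; the MRCA is the root of the tree.
Branch lengths along that path: 0.22 + 1.12 + 1.99 + 0.88 + 1.98 + 0.87 + 1.17 + 1.52 + 0.85 + 0.90 + 1.05 = 12.55.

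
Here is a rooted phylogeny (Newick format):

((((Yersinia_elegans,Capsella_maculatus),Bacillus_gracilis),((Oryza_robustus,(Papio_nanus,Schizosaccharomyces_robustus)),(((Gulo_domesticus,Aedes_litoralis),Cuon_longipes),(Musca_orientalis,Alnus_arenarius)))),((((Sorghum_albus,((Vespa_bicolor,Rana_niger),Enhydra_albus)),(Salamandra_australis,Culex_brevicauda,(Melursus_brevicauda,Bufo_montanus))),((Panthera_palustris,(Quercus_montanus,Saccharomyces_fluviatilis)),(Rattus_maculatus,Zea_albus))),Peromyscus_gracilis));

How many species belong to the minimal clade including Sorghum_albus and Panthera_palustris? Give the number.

The MRCA of Sorghum_albus and Panthera_palustris is the node subtending (((Sorghum_albus,((Vespa_bicolor,Rana_niger),Enhydra_albus)),(Salamandra_australis,Culex_brevicauda,(Melursus_brevicauda,Bufo_montanus))),((Panthera_palustris,(Quercus_montanus,Saccharomyces_fluviatilis)),(Rattus_maculatus,Zea_albus))).
That clade contains 13 terminal taxa: Bufo_montanus, Culex_brevicauda, Enhydra_albus, Melursus_brevicauda, Panthera_palustris, Quercus_montanus, Rana_niger, Rattus_maculatus, Saccharomyces_fluviatilis, Salamandra_australis, Sorghum_albus, Vespa_bicolor, Zea_albus.

13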